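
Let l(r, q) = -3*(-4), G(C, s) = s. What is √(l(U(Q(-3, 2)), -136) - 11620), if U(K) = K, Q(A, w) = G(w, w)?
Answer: 2*I*√2902 ≈ 107.74*I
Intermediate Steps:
Q(A, w) = w
l(r, q) = 12
√(l(U(Q(-3, 2)), -136) - 11620) = √(12 - 11620) = √(-11608) = 2*I*√2902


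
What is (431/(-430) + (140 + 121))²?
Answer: 12499016401/184900 ≈ 67599.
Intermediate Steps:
(431/(-430) + (140 + 121))² = (431*(-1/430) + 261)² = (-431/430 + 261)² = (111799/430)² = 12499016401/184900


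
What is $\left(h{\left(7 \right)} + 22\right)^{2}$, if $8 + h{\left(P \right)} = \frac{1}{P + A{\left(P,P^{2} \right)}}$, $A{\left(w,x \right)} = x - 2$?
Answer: $\frac{573049}{2916} \approx 196.52$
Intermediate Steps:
$A{\left(w,x \right)} = -2 + x$
$h{\left(P \right)} = -8 + \frac{1}{-2 + P + P^{2}}$ ($h{\left(P \right)} = -8 + \frac{1}{P + \left(-2 + P^{2}\right)} = -8 + \frac{1}{-2 + P + P^{2}}$)
$\left(h{\left(7 \right)} + 22\right)^{2} = \left(\frac{17 - 56 - 8 \cdot 7^{2}}{-2 + 7 + 7^{2}} + 22\right)^{2} = \left(\frac{17 - 56 - 392}{-2 + 7 + 49} + 22\right)^{2} = \left(\frac{17 - 56 - 392}{54} + 22\right)^{2} = \left(\frac{1}{54} \left(-431\right) + 22\right)^{2} = \left(- \frac{431}{54} + 22\right)^{2} = \left(\frac{757}{54}\right)^{2} = \frac{573049}{2916}$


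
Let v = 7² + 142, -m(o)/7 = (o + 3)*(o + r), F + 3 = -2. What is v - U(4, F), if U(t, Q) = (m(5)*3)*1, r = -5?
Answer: 191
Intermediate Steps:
F = -5 (F = -3 - 2 = -5)
m(o) = -7*(-5 + o)*(3 + o) (m(o) = -7*(o + 3)*(o - 5) = -7*(3 + o)*(-5 + o) = -7*(-5 + o)*(3 + o))
U(t, Q) = 0 (U(t, Q) = ((105 - 7*5² + 14*5)*3)*1 = ((105 - 7*25 + 70)*3)*1 = ((105 - 175 + 70)*3)*1 = (0*3)*1 = 0*1 = 0)
v = 191 (v = 49 + 142 = 191)
v - U(4, F) = 191 - 1*0 = 191 + 0 = 191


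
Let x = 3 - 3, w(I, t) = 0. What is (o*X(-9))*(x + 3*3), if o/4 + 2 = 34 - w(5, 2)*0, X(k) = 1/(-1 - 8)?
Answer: -128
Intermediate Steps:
x = 0
X(k) = -1/9 (X(k) = 1/(-9) = -1/9)
o = 128 (o = -8 + 4*(34 - 0*0) = -8 + 4*(34 - 1*0) = -8 + 4*(34 + 0) = -8 + 4*34 = -8 + 136 = 128)
(o*X(-9))*(x + 3*3) = (128*(-1/9))*(0 + 3*3) = -128*(0 + 9)/9 = -128/9*9 = -128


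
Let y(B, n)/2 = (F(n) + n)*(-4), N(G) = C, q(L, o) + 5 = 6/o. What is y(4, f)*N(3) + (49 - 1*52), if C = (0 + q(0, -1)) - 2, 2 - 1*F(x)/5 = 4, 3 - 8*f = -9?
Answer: -887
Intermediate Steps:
f = 3/2 (f = 3/8 - ⅛*(-9) = 3/8 + 9/8 = 3/2 ≈ 1.5000)
F(x) = -10 (F(x) = 10 - 5*4 = 10 - 20 = -10)
q(L, o) = -5 + 6/o
C = -13 (C = (0 + (-5 + 6/(-1))) - 2 = (0 + (-5 + 6*(-1))) - 2 = (0 + (-5 - 6)) - 2 = (0 - 11) - 2 = -11 - 2 = -13)
N(G) = -13
y(B, n) = 80 - 8*n (y(B, n) = 2*((-10 + n)*(-4)) = 2*(40 - 4*n) = 80 - 8*n)
y(4, f)*N(3) + (49 - 1*52) = (80 - 8*3/2)*(-13) + (49 - 1*52) = (80 - 12)*(-13) + (49 - 52) = 68*(-13) - 3 = -884 - 3 = -887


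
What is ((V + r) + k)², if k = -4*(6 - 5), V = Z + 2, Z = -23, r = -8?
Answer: 1089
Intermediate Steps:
V = -21 (V = -23 + 2 = -21)
k = -4 (k = -4*1 = -4)
((V + r) + k)² = ((-21 - 8) - 4)² = (-29 - 4)² = (-33)² = 1089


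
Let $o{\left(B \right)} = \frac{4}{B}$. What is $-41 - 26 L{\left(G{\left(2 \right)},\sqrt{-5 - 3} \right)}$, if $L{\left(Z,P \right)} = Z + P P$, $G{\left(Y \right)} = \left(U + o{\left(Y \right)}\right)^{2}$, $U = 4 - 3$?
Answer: $-67$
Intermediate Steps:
$U = 1$
$G{\left(Y \right)} = \left(1 + \frac{4}{Y}\right)^{2}$
$L{\left(Z,P \right)} = Z + P^{2}$
$-41 - 26 L{\left(G{\left(2 \right)},\sqrt{-5 - 3} \right)} = -41 - 26 \left(\frac{\left(4 + 2\right)^{2}}{4} + \left(\sqrt{-5 - 3}\right)^{2}\right) = -41 - 26 \left(\frac{6^{2}}{4} + \left(\sqrt{-8}\right)^{2}\right) = -41 - 26 \left(\frac{1}{4} \cdot 36 + \left(2 i \sqrt{2}\right)^{2}\right) = -41 - 26 \left(9 - 8\right) = -41 - 26 = -67$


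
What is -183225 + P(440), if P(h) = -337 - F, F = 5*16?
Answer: -183642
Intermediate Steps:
F = 80
P(h) = -417 (P(h) = -337 - 1*80 = -337 - 80 = -417)
-183225 + P(440) = -183225 - 417 = -183642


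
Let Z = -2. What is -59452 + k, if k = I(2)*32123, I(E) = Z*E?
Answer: -187944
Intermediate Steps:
I(E) = -2*E
k = -128492 (k = -2*2*32123 = -4*32123 = -128492)
-59452 + k = -59452 - 128492 = -187944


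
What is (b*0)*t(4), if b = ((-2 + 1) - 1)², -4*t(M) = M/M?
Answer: 0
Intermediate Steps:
t(M) = -¼ (t(M) = -M/(4*M) = -¼*1 = -¼)
b = 4 (b = (-1 - 1)² = (-2)² = 4)
(b*0)*t(4) = (4*0)*(-¼) = 0*(-¼) = 0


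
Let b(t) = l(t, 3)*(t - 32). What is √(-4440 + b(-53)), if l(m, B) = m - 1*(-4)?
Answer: 5*I*√11 ≈ 16.583*I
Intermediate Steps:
l(m, B) = 4 + m (l(m, B) = m + 4 = 4 + m)
b(t) = (-32 + t)*(4 + t) (b(t) = (4 + t)*(t - 32) = (4 + t)*(-32 + t) = (-32 + t)*(4 + t))
√(-4440 + b(-53)) = √(-4440 + (-32 - 53)*(4 - 53)) = √(-4440 - 85*(-49)) = √(-4440 + 4165) = √(-275) = 5*I*√11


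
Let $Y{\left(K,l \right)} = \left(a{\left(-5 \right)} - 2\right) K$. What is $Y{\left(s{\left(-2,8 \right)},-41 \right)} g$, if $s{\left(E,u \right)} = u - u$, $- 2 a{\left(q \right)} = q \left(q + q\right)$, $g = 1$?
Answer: $0$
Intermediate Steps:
$a{\left(q \right)} = - q^{2}$ ($a{\left(q \right)} = - \frac{q \left(q + q\right)}{2} = - \frac{q 2 q}{2} = - \frac{2 q^{2}}{2} = - q^{2}$)
$s{\left(E,u \right)} = 0$
$Y{\left(K,l \right)} = - 27 K$ ($Y{\left(K,l \right)} = \left(- \left(-5\right)^{2} - 2\right) K = \left(\left(-1\right) 25 - 2\right) K = \left(-25 - 2\right) K = - 27 K$)
$Y{\left(s{\left(-2,8 \right)},-41 \right)} g = \left(-27\right) 0 \cdot 1 = 0 \cdot 1 = 0$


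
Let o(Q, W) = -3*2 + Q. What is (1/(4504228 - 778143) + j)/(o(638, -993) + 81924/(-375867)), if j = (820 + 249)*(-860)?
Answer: -429182353753721811/294939525043900 ≈ -1455.2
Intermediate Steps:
o(Q, W) = -6 + Q
j = -919340 (j = 1069*(-860) = -919340)
(1/(4504228 - 778143) + j)/(o(638, -993) + 81924/(-375867)) = (1/(4504228 - 778143) - 919340)/((-6 + 638) + 81924/(-375867)) = (1/3726085 - 919340)/(632 + 81924*(-1/375867)) = (1/3726085 - 919340)/(632 - 27308/125289) = -3425538983899/(3726085*79155340/125289) = -3425538983899/3726085*125289/79155340 = -429182353753721811/294939525043900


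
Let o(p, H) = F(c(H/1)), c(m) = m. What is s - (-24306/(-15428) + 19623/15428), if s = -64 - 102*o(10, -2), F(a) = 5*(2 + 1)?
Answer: -24636161/15428 ≈ -1596.8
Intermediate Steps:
F(a) = 15 (F(a) = 5*3 = 15)
o(p, H) = 15
s = -1594 (s = -64 - 102*15 = -64 - 1530 = -1594)
s - (-24306/(-15428) + 19623/15428) = -1594 - (-24306/(-15428) + 19623/15428) = -1594 - (-24306*(-1/15428) + 19623*(1/15428)) = -1594 - (12153/7714 + 19623/15428) = -1594 - 1*43929/15428 = -1594 - 43929/15428 = -24636161/15428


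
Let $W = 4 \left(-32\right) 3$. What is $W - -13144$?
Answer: $12760$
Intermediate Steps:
$W = -384$ ($W = \left(-128\right) 3 = -384$)
$W - -13144 = -384 - -13144 = -384 + 13144 = 12760$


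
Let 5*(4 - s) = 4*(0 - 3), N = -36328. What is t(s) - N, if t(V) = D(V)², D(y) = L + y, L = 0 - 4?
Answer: 908344/25 ≈ 36334.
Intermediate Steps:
L = -4
D(y) = -4 + y
s = 32/5 (s = 4 - 4*(0 - 3)/5 = 4 - 4*(-3)/5 = 4 - ⅕*(-12) = 4 + 12/5 = 32/5 ≈ 6.4000)
t(V) = (-4 + V)²
t(s) - N = (-4 + 32/5)² - 1*(-36328) = (12/5)² + 36328 = 144/25 + 36328 = 908344/25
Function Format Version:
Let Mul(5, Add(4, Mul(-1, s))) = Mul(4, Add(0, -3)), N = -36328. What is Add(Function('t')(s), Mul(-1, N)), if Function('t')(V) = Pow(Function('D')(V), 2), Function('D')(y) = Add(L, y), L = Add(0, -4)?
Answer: Rational(908344, 25) ≈ 36334.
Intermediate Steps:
L = -4
Function('D')(y) = Add(-4, y)
s = Rational(32, 5) (s = Add(4, Mul(Rational(-1, 5), Mul(4, Add(0, -3)))) = Add(4, Mul(Rational(-1, 5), Mul(4, -3))) = Add(4, Mul(Rational(-1, 5), -12)) = Add(4, Rational(12, 5)) = Rational(32, 5) ≈ 6.4000)
Function('t')(V) = Pow(Add(-4, V), 2)
Add(Function('t')(s), Mul(-1, N)) = Add(Pow(Add(-4, Rational(32, 5)), 2), Mul(-1, -36328)) = Add(Pow(Rational(12, 5), 2), 36328) = Add(Rational(144, 25), 36328) = Rational(908344, 25)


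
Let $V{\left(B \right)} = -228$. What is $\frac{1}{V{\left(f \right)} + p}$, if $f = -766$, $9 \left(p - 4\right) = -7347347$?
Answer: $- \frac{9}{7349363} \approx -1.2246 \cdot 10^{-6}$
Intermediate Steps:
$p = - \frac{7347311}{9}$ ($p = 4 + \frac{1}{9} \left(-7347347\right) = 4 - \frac{7347347}{9} = - \frac{7347311}{9} \approx -8.1637 \cdot 10^{5}$)
$\frac{1}{V{\left(f \right)} + p} = \frac{1}{-228 - \frac{7347311}{9}} = \frac{1}{- \frac{7349363}{9}} = - \frac{9}{7349363}$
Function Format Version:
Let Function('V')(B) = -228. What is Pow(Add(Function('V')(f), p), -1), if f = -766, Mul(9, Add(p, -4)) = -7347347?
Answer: Rational(-9, 7349363) ≈ -1.2246e-6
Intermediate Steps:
p = Rational(-7347311, 9) (p = Add(4, Mul(Rational(1, 9), -7347347)) = Add(4, Rational(-7347347, 9)) = Rational(-7347311, 9) ≈ -8.1637e+5)
Pow(Add(Function('V')(f), p), -1) = Pow(Add(-228, Rational(-7347311, 9)), -1) = Pow(Rational(-7349363, 9), -1) = Rational(-9, 7349363)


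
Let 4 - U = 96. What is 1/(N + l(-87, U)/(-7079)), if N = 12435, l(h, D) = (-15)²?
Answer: 7079/88027140 ≈ 8.0418e-5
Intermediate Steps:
U = -92 (U = 4 - 1*96 = 4 - 96 = -92)
l(h, D) = 225
1/(N + l(-87, U)/(-7079)) = 1/(12435 + 225/(-7079)) = 1/(12435 + 225*(-1/7079)) = 1/(12435 - 225/7079) = 1/(88027140/7079) = 7079/88027140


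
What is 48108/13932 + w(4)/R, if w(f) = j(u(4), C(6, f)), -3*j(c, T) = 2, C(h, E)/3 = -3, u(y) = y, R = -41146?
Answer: 82477544/23885253 ≈ 3.4531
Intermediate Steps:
C(h, E) = -9 (C(h, E) = 3*(-3) = -9)
j(c, T) = -2/3 (j(c, T) = -1/3*2 = -2/3)
w(f) = -2/3
48108/13932 + w(4)/R = 48108/13932 - 2/3/(-41146) = 48108*(1/13932) - 2/3*(-1/41146) = 4009/1161 + 1/61719 = 82477544/23885253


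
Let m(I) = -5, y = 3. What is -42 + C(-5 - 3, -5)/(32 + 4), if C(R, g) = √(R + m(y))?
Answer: -42 + I*√13/36 ≈ -42.0 + 0.10015*I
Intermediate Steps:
C(R, g) = √(-5 + R) (C(R, g) = √(R - 5) = √(-5 + R))
-42 + C(-5 - 3, -5)/(32 + 4) = -42 + √(-5 + (-5 - 3))/(32 + 4) = -42 + √(-5 - 8)/36 = -42 + √(-13)/36 = -42 + (I*√13)/36 = -42 + I*√13/36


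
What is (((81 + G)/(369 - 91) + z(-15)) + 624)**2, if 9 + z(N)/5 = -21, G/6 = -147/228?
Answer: 25102775411289/111598096 ≈ 2.2494e+5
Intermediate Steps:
G = -147/38 (G = 6*(-147/228) = 6*(-147*1/228) = 6*(-49/76) = -147/38 ≈ -3.8684)
z(N) = -150 (z(N) = -45 + 5*(-21) = -45 - 105 = -150)
(((81 + G)/(369 - 91) + z(-15)) + 624)**2 = (((81 - 147/38)/(369 - 91) - 150) + 624)**2 = (((2931/38)/278 - 150) + 624)**2 = (((2931/38)*(1/278) - 150) + 624)**2 = ((2931/10564 - 150) + 624)**2 = (-1581669/10564 + 624)**2 = (5010267/10564)**2 = 25102775411289/111598096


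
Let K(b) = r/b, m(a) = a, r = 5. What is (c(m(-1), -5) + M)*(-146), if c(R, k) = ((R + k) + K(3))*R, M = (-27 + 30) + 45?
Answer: -22922/3 ≈ -7640.7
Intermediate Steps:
K(b) = 5/b
M = 48 (M = 3 + 45 = 48)
c(R, k) = R*(5/3 + R + k) (c(R, k) = ((R + k) + 5/3)*R = (5/3 + R + k)*R = R*(5/3 + R + k))
(c(m(-1), -5) + M)*(-146) = ((⅓)*(-1)*(5 + 3*(-1) + 3*(-5)) + 48)*(-146) = ((⅓)*(-1)*(5 - 3 - 15) + 48)*(-146) = ((⅓)*(-1)*(-13) + 48)*(-146) = (13/3 + 48)*(-146) = (157/3)*(-146) = -22922/3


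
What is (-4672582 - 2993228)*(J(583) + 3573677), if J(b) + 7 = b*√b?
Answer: -27395075222700 - 4469167230*√583 ≈ -2.7503e+13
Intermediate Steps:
J(b) = -7 + b^(3/2) (J(b) = -7 + b*√b = -7 + b^(3/2))
(-4672582 - 2993228)*(J(583) + 3573677) = (-4672582 - 2993228)*((-7 + 583^(3/2)) + 3573677) = -7665810*((-7 + 583*√583) + 3573677) = -7665810*(3573670 + 583*√583) = -27395075222700 - 4469167230*√583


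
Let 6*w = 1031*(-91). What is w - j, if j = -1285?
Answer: -86111/6 ≈ -14352.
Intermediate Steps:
w = -93821/6 (w = (1031*(-91))/6 = (⅙)*(-93821) = -93821/6 ≈ -15637.)
w - j = -93821/6 - 1*(-1285) = -93821/6 + 1285 = -86111/6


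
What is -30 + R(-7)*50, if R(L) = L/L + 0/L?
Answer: 20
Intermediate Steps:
R(L) = 1 (R(L) = 1 + 0 = 1)
-30 + R(-7)*50 = -30 + 1*50 = -30 + 50 = 20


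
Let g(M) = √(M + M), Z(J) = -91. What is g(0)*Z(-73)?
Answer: 0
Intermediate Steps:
g(M) = √2*√M (g(M) = √(2*M) = √2*√M)
g(0)*Z(-73) = (√2*√0)*(-91) = (√2*0)*(-91) = 0*(-91) = 0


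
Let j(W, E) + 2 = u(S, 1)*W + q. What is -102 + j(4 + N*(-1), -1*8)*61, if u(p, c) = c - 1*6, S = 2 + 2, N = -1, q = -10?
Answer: -2359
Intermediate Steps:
S = 4
u(p, c) = -6 + c (u(p, c) = c - 6 = -6 + c)
j(W, E) = -12 - 5*W (j(W, E) = -2 + ((-6 + 1)*W - 10) = -2 + (-5*W - 10) = -2 + (-10 - 5*W) = -12 - 5*W)
-102 + j(4 + N*(-1), -1*8)*61 = -102 + (-12 - 5*(4 - 1*(-1)))*61 = -102 + (-12 - 5*(4 + 1))*61 = -102 + (-12 - 5*5)*61 = -102 + (-12 - 25)*61 = -102 - 37*61 = -102 - 2257 = -2359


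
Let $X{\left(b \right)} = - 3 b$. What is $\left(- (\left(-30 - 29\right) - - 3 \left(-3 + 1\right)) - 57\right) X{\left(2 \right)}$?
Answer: $-48$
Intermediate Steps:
$\left(- (\left(-30 - 29\right) - - 3 \left(-3 + 1\right)) - 57\right) X{\left(2 \right)} = \left(- (\left(-30 - 29\right) - - 3 \left(-3 + 1\right)) - 57\right) \left(\left(-3\right) 2\right) = \left(- (\left(-30 - 29\right) - \left(-3\right) \left(-2\right)) - 57\right) \left(-6\right) = \left(- (-59 - 6) - 57\right) \left(-6\right) = \left(\left(-1\right) \left(-65\right) - 57\right) \left(-6\right) = \left(65 - 57\right) \left(-6\right) = 8 \left(-6\right) = -48$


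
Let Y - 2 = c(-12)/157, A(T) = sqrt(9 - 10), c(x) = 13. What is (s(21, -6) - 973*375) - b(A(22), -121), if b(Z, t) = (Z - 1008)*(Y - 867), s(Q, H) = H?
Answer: -194164653/157 + 135792*I/157 ≈ -1.2367e+6 + 864.92*I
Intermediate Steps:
A(T) = I (A(T) = sqrt(-1) = I)
Y = 327/157 (Y = 2 + 13/157 = 327/157 ≈ 2.0828)
b(Z, t) = 136878336/157 - 135792*Z/157 (b(Z, t) = (Z - 1008)*(327/157 - 867) = (-1008 + Z)*(-135792/157) = 136878336/157 - 135792*Z/157)
(s(21, -6) - 973*375) - b(A(22), -121) = (-6 - 973*375) - (136878336/157 - 135792*I/157) = (-6 - 364875) + (-136878336/157 + 135792*I/157) = -364881 + (-136878336/157 + 135792*I/157) = -194164653/157 + 135792*I/157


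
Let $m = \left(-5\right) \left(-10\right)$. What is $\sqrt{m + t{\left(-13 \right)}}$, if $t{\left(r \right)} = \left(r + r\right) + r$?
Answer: $\sqrt{11} \approx 3.3166$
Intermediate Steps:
$m = 50$
$t{\left(r \right)} = 3 r$ ($t{\left(r \right)} = 2 r + r = 3 r$)
$\sqrt{m + t{\left(-13 \right)}} = \sqrt{50 + 3 \left(-13\right)} = \sqrt{50 - 39} = \sqrt{11}$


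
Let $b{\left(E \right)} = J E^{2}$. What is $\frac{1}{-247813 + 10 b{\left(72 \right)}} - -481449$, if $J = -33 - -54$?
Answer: $\frac{404815318324}{840827} \approx 4.8145 \cdot 10^{5}$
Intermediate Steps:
$J = 21$ ($J = -33 + 54 = 21$)
$b{\left(E \right)} = 21 E^{2}$
$\frac{1}{-247813 + 10 b{\left(72 \right)}} - -481449 = \frac{1}{-247813 + 10 \cdot 21 \cdot 72^{2}} - -481449 = \frac{1}{-247813 + 10 \cdot 21 \cdot 5184} + 481449 = \frac{1}{-247813 + 10 \cdot 108864} + 481449 = \frac{1}{-247813 + 1088640} + 481449 = \frac{1}{840827} + 481449 = \frac{404815318324}{840827}$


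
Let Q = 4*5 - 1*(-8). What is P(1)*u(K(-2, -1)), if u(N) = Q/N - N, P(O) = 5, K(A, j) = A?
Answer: -60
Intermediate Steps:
Q = 28 (Q = 20 + 8 = 28)
u(N) = -N + 28/N (u(N) = 28/N - N = -N + 28/N)
P(1)*u(K(-2, -1)) = 5*(-1*(-2) + 28/(-2)) = 5*(2 + 28*(-½)) = 5*(2 - 14) = 5*(-12) = -60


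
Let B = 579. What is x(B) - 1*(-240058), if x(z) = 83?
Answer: 240141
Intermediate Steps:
x(B) - 1*(-240058) = 83 - 1*(-240058) = 83 + 240058 = 240141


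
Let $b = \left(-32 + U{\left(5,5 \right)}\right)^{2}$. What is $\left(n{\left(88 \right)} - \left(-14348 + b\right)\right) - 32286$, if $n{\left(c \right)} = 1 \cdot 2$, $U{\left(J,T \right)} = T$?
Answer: $-18665$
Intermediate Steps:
$b = 729$ ($b = \left(-32 + 5\right)^{2} = \left(-27\right)^{2} = 729$)
$n{\left(c \right)} = 2$
$\left(n{\left(88 \right)} - \left(-14348 + b\right)\right) - 32286 = \left(2 + \left(14348 - 729\right)\right) - 32286 = \left(2 + 13619\right) - 32286 = 13621 - 32286 = -18665$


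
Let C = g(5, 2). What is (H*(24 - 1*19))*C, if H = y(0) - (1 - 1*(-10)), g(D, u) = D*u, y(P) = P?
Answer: -550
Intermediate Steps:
C = 10 (C = 5*2 = 10)
H = -11 (H = 0 - (1 - 1*(-10)) = 0 - (1 + 10) = 0 - 1*11 = 0 - 11 = -11)
(H*(24 - 1*19))*C = -11*(24 - 1*19)*10 = -11*(24 - 19)*10 = -11*5*10 = -55*10 = -550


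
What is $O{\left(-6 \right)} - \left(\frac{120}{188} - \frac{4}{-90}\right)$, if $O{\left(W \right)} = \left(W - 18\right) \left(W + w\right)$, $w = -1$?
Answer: $\frac{353876}{2115} \approx 167.32$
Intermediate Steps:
$O{\left(W \right)} = \left(-1 + W\right) \left(-18 + W\right)$ ($O{\left(W \right)} = \left(W - 18\right) \left(W - 1\right) = \left(-18 + W\right) \left(-1 + W\right) = \left(-1 + W\right) \left(-18 + W\right)$)
$O{\left(-6 \right)} - \left(\frac{120}{188} - \frac{4}{-90}\right) = \left(18 + \left(-6\right)^{2} - -114\right) - \left(\frac{120}{188} - \frac{4}{-90}\right) = \left(18 + 36 + 114\right) - \left(120 \cdot \frac{1}{188} - - \frac{2}{45}\right) = 168 - \left(\frac{30}{47} + \frac{2}{45}\right) = 168 - \frac{1444}{2115} = \frac{353876}{2115}$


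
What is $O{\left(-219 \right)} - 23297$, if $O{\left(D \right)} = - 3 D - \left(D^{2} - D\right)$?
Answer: $-70820$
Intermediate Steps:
$O{\left(D \right)} = - D^{2} - 2 D$
$O{\left(-219 \right)} - 23297 = \left(-1\right) \left(-219\right) \left(2 - 219\right) - 23297 = \left(-1\right) \left(-219\right) \left(-217\right) - 23297 = -47523 - 23297 = -70820$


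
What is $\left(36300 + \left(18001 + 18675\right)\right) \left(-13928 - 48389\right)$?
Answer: $-4547645392$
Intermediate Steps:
$\left(36300 + \left(18001 + 18675\right)\right) \left(-13928 - 48389\right) = \left(36300 + 36676\right) \left(-62317\right) = 72976 \left(-62317\right) = -4547645392$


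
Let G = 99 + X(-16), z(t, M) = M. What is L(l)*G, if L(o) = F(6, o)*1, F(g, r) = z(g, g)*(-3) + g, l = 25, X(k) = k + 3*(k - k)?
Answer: -996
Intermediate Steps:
X(k) = k (X(k) = k + 3*0 = k + 0 = k)
F(g, r) = -2*g (F(g, r) = g*(-3) + g = -3*g + g = -2*g)
G = 83 (G = 99 - 16 = 83)
L(o) = -12 (L(o) = -2*6*1 = -12*1 = -12)
L(l)*G = -12*83 = -996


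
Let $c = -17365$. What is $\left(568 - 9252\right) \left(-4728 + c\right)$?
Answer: $191855612$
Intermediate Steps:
$\left(568 - 9252\right) \left(-4728 + c\right) = \left(568 - 9252\right) \left(-4728 - 17365\right) = \left(-8684\right) \left(-22093\right) = 191855612$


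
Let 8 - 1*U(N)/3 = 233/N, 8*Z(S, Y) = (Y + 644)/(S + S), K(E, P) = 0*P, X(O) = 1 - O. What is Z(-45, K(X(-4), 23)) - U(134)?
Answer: -237317/12060 ≈ -19.678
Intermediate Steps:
K(E, P) = 0
Z(S, Y) = (644 + Y)/(16*S) (Z(S, Y) = ((Y + 644)/(S + S))/8 = ((644 + Y)/((2*S)))/8 = ((644 + Y)*(1/(2*S)))/8 = ((644 + Y)/(2*S))/8 = (644 + Y)/(16*S))
U(N) = 24 - 699/N
Z(-45, K(X(-4), 23)) - U(134) = (1/16)*(644 + 0)/(-45) - (24 - 699/134) = (1/16)*(-1/45)*644 - (24 - 699*1/134) = -161/180 - (24 - 699/134) = -161/180 - 1*2517/134 = -161/180 - 2517/134 = -237317/12060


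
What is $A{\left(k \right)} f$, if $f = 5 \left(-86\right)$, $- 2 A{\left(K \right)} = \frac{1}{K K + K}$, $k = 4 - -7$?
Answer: $\frac{215}{132} \approx 1.6288$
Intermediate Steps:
$k = 11$ ($k = 4 + 7 = 11$)
$A{\left(K \right)} = - \frac{1}{2 \left(K + K^{2}\right)}$ ($A{\left(K \right)} = - \frac{1}{2 \left(K K + K\right)} = - \frac{1}{2 \left(K^{2} + K\right)} = - \frac{1}{2 \left(K + K^{2}\right)}$)
$f = -430$
$A{\left(k \right)} f = - \frac{1}{2 \cdot 11 \left(1 + 11\right)} \left(-430\right) = \left(- \frac{1}{2}\right) \frac{1}{11} \cdot \frac{1}{12} \left(-430\right) = \left(- \frac{1}{264}\right) \left(-430\right) = \frac{215}{132}$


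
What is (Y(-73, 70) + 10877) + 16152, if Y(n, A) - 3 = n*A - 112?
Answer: 21810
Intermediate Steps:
Y(n, A) = -109 + A*n (Y(n, A) = 3 + (n*A - 112) = 3 + (A*n - 112) = 3 + (-112 + A*n) = -109 + A*n)
(Y(-73, 70) + 10877) + 16152 = ((-109 + 70*(-73)) + 10877) + 16152 = ((-109 - 5110) + 10877) + 16152 = (-5219 + 10877) + 16152 = 5658 + 16152 = 21810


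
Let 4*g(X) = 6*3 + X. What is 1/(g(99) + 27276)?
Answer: 4/109221 ≈ 3.6623e-5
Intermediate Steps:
g(X) = 9/2 + X/4 (g(X) = (6*3 + X)/4 = (18 + X)/4 = 9/2 + X/4)
1/(g(99) + 27276) = 1/((9/2 + (1/4)*99) + 27276) = 1/((9/2 + 99/4) + 27276) = 1/(117/4 + 27276) = 1/(109221/4) = 4/109221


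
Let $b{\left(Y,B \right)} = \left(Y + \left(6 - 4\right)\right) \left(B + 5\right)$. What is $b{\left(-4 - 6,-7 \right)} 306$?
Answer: $4896$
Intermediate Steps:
$b{\left(Y,B \right)} = \left(2 + Y\right) \left(5 + B\right)$ ($b{\left(Y,B \right)} = \left(Y + 2\right) \left(5 + B\right) = \left(2 + Y\right) \left(5 + B\right)$)
$b{\left(-4 - 6,-7 \right)} 306 = \left(10 + 2 \left(-7\right) + 5 \left(-4 - 6\right) - 7 \left(-4 - 6\right)\right) 306 = \left(10 - 14 + 5 \left(-4 - 6\right) - 7 \left(-4 - 6\right)\right) 306 = \left(10 - 14 + 5 \left(-10\right) - -70\right) 306 = \left(10 - 14 - 50 + 70\right) 306 = 16 \cdot 306 = 4896$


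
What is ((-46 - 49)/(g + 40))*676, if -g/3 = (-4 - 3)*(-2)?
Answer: 32110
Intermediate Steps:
g = -42 (g = -3*(-4 - 3)*(-2) = -(-21)*(-2) = -3*14 = -42)
((-46 - 49)/(g + 40))*676 = ((-46 - 49)/(-42 + 40))*676 = -95/(-2)*676 = -95*(-1/2)*676 = (95/2)*676 = 32110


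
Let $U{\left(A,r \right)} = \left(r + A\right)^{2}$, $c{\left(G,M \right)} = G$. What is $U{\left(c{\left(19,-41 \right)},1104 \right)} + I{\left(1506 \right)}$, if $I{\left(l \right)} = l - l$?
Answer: $1261129$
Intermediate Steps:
$U{\left(A,r \right)} = \left(A + r\right)^{2}$
$I{\left(l \right)} = 0$
$U{\left(c{\left(19,-41 \right)},1104 \right)} + I{\left(1506 \right)} = \left(19 + 1104\right)^{2} + 0 = 1123^{2} + 0 = 1261129 + 0 = 1261129$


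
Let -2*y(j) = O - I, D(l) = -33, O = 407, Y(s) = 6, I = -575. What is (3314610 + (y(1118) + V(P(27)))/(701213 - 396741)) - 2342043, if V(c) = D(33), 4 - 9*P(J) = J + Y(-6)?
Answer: 74029854775/76118 ≈ 9.7257e+5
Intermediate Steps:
P(J) = -2/9 - J/9 (P(J) = 4/9 - (J + 6)/9 = 4/9 - (6 + J)/9 = 4/9 + (-⅔ - J/9) = -2/9 - J/9)
y(j) = -491 (y(j) = -(407 - 1*(-575))/2 = -(407 + 575)/2 = -½*982 = -491)
V(c) = -33
(3314610 + (y(1118) + V(P(27)))/(701213 - 396741)) - 2342043 = (3314610 + (-491 - 33)/(701213 - 396741)) - 2342043 = (3314610 - 524/304472) - 2342043 = (3314610 - 524*1/304472) - 2342043 = (3314610 - 131/76118) - 2342043 = 252301483849/76118 - 2342043 = 74029854775/76118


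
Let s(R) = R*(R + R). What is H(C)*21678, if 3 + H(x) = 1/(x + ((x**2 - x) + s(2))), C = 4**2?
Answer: -2857883/44 ≈ -64952.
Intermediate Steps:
C = 16
s(R) = 2*R**2 (s(R) = R*(2*R) = 2*R**2)
H(x) = -3 + 1/(8 + x**2) (H(x) = -3 + 1/(x + ((x**2 - x) + 2*2**2)) = -3 + 1/(x + ((x**2 - x) + 2*4)) = -3 + 1/(x + ((x**2 - x) + 8)) = -3 + 1/(x + (8 + x**2 - x)) = -3 + 1/(8 + x**2))
H(C)*21678 = ((-23 - 3*16**2)/(8 + 16**2))*21678 = ((-23 - 3*256)/(8 + 256))*21678 = ((-23 - 768)/264)*21678 = ((1/264)*(-791))*21678 = -791/264*21678 = -2857883/44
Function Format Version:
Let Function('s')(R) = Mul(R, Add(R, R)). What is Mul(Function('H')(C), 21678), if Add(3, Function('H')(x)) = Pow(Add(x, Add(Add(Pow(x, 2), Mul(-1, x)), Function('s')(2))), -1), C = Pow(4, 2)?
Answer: Rational(-2857883, 44) ≈ -64952.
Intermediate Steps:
C = 16
Function('s')(R) = Mul(2, Pow(R, 2)) (Function('s')(R) = Mul(R, Mul(2, R)) = Mul(2, Pow(R, 2)))
Function('H')(x) = Add(-3, Pow(Add(8, Pow(x, 2)), -1)) (Function('H')(x) = Add(-3, Pow(Add(x, Add(Add(Pow(x, 2), Mul(-1, x)), Mul(2, Pow(2, 2)))), -1)) = Add(-3, Pow(Add(x, Add(Add(Pow(x, 2), Mul(-1, x)), Mul(2, 4))), -1)) = Add(-3, Pow(Add(x, Add(Add(Pow(x, 2), Mul(-1, x)), 8)), -1)) = Add(-3, Pow(Add(x, Add(8, Pow(x, 2), Mul(-1, x))), -1)) = Add(-3, Pow(Add(8, Pow(x, 2)), -1)))
Mul(Function('H')(C), 21678) = Mul(Mul(Pow(Add(8, Pow(16, 2)), -1), Add(-23, Mul(-3, Pow(16, 2)))), 21678) = Mul(Mul(Pow(Add(8, 256), -1), Add(-23, Mul(-3, 256))), 21678) = Mul(Mul(Pow(264, -1), Add(-23, -768)), 21678) = Mul(Mul(Rational(1, 264), -791), 21678) = Mul(Rational(-791, 264), 21678) = Rational(-2857883, 44)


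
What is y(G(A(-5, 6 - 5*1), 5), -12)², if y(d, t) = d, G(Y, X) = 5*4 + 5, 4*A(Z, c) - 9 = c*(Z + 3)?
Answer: 625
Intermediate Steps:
A(Z, c) = 9/4 + c*(3 + Z)/4 (A(Z, c) = 9/4 + (c*(Z + 3))/4 = 9/4 + (c*(3 + Z))/4 = 9/4 + c*(3 + Z)/4)
G(Y, X) = 25 (G(Y, X) = 20 + 5 = 25)
y(G(A(-5, 6 - 5*1), 5), -12)² = 25² = 625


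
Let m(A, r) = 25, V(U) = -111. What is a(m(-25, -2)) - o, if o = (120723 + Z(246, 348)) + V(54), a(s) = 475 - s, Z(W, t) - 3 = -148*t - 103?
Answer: -68558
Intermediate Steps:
Z(W, t) = -100 - 148*t (Z(W, t) = 3 + (-148*t - 103) = 3 + (-103 - 148*t) = -100 - 148*t)
o = 69008 (o = (120723 + (-100 - 148*348)) - 111 = (120723 + (-100 - 51504)) - 111 = (120723 - 51604) - 111 = 69119 - 111 = 69008)
a(m(-25, -2)) - o = (475 - 1*25) - 1*69008 = (475 - 25) - 69008 = 450 - 69008 = -68558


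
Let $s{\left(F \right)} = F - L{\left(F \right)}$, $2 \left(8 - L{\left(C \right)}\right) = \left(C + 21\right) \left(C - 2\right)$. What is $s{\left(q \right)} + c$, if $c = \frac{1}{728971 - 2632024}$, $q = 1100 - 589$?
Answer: $\frac{258619193540}{1903053} \approx 1.359 \cdot 10^{5}$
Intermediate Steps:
$q = 511$
$L{\left(C \right)} = 8 - \frac{\left(-2 + C\right) \left(21 + C\right)}{2}$ ($L{\left(C \right)} = 8 - \frac{\left(C + 21\right) \left(C - 2\right)}{2} = 8 - \frac{\left(21 + C\right) \left(-2 + C\right)}{2} = 8 - \frac{\left(-2 + C\right) \left(21 + C\right)}{2}$)
$c = - \frac{1}{1903053}$ ($c = \frac{1}{-1903053} = - \frac{1}{1903053} \approx -5.2547 \cdot 10^{-7}$)
$s{\left(F \right)} = -29 + \frac{F^{2}}{2} + \frac{21 F}{2}$ ($s{\left(F \right)} = F - \left(29 - \frac{19 F}{2} - \frac{F^{2}}{2}\right) = F + \left(-29 + \frac{F^{2}}{2} + \frac{19 F}{2}\right) = -29 + \frac{F^{2}}{2} + \frac{21 F}{2}$)
$s{\left(q \right)} + c = \left(-29 + \frac{511^{2}}{2} + \frac{21}{2} \cdot 511\right) - \frac{1}{1903053} = \left(-29 + \frac{1}{2} \cdot 261121 + \frac{10731}{2}\right) - \frac{1}{1903053} = \left(-29 + \frac{261121}{2} + \frac{10731}{2}\right) - \frac{1}{1903053} = 135897 - \frac{1}{1903053} = \frac{258619193540}{1903053}$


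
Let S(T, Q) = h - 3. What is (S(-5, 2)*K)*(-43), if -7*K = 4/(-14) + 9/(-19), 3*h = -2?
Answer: 47773/2793 ≈ 17.105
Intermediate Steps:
h = -⅔ (h = (⅓)*(-2) = -⅔ ≈ -0.66667)
S(T, Q) = -11/3 (S(T, Q) = -⅔ - 3 = -11/3)
K = 101/931 (K = -(4/(-14) + 9/(-19))/7 = -(4*(-1/14) + 9*(-1/19))/7 = -(-2/7 - 9/19)/7 = -⅐*(-101/133) = 101/931 ≈ 0.10849)
(S(-5, 2)*K)*(-43) = -11/3*101/931*(-43) = -1111/2793*(-43) = 47773/2793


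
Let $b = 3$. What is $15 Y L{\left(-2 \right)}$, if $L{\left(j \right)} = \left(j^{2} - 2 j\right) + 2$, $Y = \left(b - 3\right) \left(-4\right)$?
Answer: $0$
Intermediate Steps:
$Y = 0$ ($Y = \left(3 - 3\right) \left(-4\right) = 0 \left(-4\right) = 0$)
$L{\left(j \right)} = 2 + j^{2} - 2 j$
$15 Y L{\left(-2 \right)} = 15 \cdot 0 \left(2 + \left(-2\right)^{2} - -4\right) = 0 \left(2 + 4 + 4\right) = 0 \cdot 10 = 0$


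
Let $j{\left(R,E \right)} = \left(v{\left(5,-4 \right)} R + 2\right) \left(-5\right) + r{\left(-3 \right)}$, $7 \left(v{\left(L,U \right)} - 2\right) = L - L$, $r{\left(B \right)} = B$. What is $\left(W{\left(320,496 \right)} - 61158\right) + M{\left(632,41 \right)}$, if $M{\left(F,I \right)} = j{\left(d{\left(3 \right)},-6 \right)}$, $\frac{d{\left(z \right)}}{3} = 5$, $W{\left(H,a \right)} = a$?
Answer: $-60825$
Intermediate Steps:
$d{\left(z \right)} = 15$ ($d{\left(z \right)} = 3 \cdot 5 = 15$)
$v{\left(L,U \right)} = 2$ ($v{\left(L,U \right)} = 2 + \frac{L - L}{7} = 2 + \frac{1}{7} \cdot 0 = 2 + 0 = 2$)
$j{\left(R,E \right)} = -13 - 10 R$ ($j{\left(R,E \right)} = \left(2 R + 2\right) \left(-5\right) - 3 = \left(2 + 2 R\right) \left(-5\right) - 3 = \left(-10 - 10 R\right) - 3 = -13 - 10 R$)
$M{\left(F,I \right)} = -163$ ($M{\left(F,I \right)} = -13 - 150 = -163$)
$\left(W{\left(320,496 \right)} - 61158\right) + M{\left(632,41 \right)} = \left(496 - 61158\right) - 163 = -60662 - 163 = -60825$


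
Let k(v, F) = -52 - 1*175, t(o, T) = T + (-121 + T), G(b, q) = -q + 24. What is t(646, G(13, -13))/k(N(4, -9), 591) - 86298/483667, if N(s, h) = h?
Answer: 3142703/109792409 ≈ 0.028624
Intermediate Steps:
G(b, q) = 24 - q
t(o, T) = -121 + 2*T
k(v, F) = -227 (k(v, F) = -52 - 175 = -227)
t(646, G(13, -13))/k(N(4, -9), 591) - 86298/483667 = (-121 + 2*(24 - 1*(-13)))/(-227) - 86298/483667 = (-121 + 2*(24 + 13))*(-1/227) - 86298*1/483667 = (-121 + 2*37)*(-1/227) - 86298/483667 = (-121 + 74)*(-1/227) - 86298/483667 = -47*(-1/227) - 86298/483667 = 47/227 - 86298/483667 = 3142703/109792409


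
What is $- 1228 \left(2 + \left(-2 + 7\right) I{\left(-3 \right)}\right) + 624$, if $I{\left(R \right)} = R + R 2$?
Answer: $53428$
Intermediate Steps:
$I{\left(R \right)} = 3 R$ ($I{\left(R \right)} = R + 2 R = 3 R$)
$- 1228 \left(2 + \left(-2 + 7\right) I{\left(-3 \right)}\right) + 624 = - 1228 \left(2 + \left(-2 + 7\right) 3 \left(-3\right)\right) + 624 = - 1228 \left(2 + 5 \left(-9\right)\right) + 624 = - 1228 \left(2 - 45\right) + 624 = \left(-1228\right) \left(-43\right) + 624 = 52804 + 624 = 53428$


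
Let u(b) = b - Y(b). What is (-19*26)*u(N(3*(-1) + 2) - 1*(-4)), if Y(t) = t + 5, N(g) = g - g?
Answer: 2470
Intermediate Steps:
N(g) = 0
Y(t) = 5 + t
u(b) = -5 (u(b) = b - (5 + b) = b + (-5 - b) = -5)
(-19*26)*u(N(3*(-1) + 2) - 1*(-4)) = -19*26*(-5) = -494*(-5) = 2470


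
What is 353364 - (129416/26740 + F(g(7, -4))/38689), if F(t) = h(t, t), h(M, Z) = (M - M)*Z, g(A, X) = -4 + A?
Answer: 337457998/955 ≈ 3.5336e+5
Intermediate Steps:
h(M, Z) = 0 (h(M, Z) = 0*Z = 0)
F(t) = 0
353364 - (129416/26740 + F(g(7, -4))/38689) = 353364 - (129416/26740 + 0/38689) = 353364 - (129416*(1/26740) + 0*(1/38689)) = 353364 - (4622/955 + 0) = 353364 - 1*4622/955 = 353364 - 4622/955 = 337457998/955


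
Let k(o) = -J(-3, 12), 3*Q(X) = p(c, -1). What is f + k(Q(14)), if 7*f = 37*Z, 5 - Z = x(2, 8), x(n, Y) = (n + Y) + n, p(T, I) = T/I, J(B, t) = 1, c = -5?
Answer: -38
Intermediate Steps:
Q(X) = 5/3 (Q(X) = (-5/(-1))/3 = (-5*(-1))/3 = (1/3)*5 = 5/3)
k(o) = -1 (k(o) = -1*1 = -1)
x(n, Y) = Y + 2*n (x(n, Y) = (Y + n) + n = Y + 2*n)
Z = -7 (Z = 5 - (8 + 2*2) = 5 - (8 + 4) = 5 - 1*12 = 5 - 12 = -7)
f = -37 (f = (37*(-7))/7 = (1/7)*(-259) = -37)
f + k(Q(14)) = -37 - 1 = -38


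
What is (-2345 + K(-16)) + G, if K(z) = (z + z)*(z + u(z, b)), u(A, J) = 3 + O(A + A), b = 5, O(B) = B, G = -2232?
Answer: -3137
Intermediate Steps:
u(A, J) = 3 + 2*A (u(A, J) = 3 + (A + A) = 3 + 2*A)
K(z) = 2*z*(3 + 3*z) (K(z) = (z + z)*(z + (3 + 2*z)) = (2*z)*(3 + 3*z) = 2*z*(3 + 3*z))
(-2345 + K(-16)) + G = (-2345 + 6*(-16)*(1 - 16)) - 2232 = (-2345 + 6*(-16)*(-15)) - 2232 = (-2345 + 1440) - 2232 = -905 - 2232 = -3137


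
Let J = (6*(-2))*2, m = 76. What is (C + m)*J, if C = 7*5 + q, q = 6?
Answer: -2808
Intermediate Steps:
J = -24 (J = -12*2 = -24)
C = 41 (C = 7*5 + 6 = 35 + 6 = 41)
(C + m)*J = (41 + 76)*(-24) = 117*(-24) = -2808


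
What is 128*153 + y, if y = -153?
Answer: 19431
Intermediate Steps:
128*153 + y = 128*153 - 153 = 19584 - 153 = 19431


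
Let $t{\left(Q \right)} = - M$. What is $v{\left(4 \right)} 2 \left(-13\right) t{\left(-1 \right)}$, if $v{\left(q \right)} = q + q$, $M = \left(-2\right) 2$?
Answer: $-832$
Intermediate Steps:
$M = -4$
$v{\left(q \right)} = 2 q$
$t{\left(Q \right)} = 4$ ($t{\left(Q \right)} = \left(-1\right) \left(-4\right) = 4$)
$v{\left(4 \right)} 2 \left(-13\right) t{\left(-1 \right)} = 2 \cdot 4 \cdot 2 \left(-13\right) 4 = 8 \cdot 2 \left(-13\right) 4 = 16 \left(-13\right) 4 = \left(-208\right) 4 = -832$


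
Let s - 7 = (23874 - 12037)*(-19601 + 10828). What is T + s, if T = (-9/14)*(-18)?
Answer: -726921877/7 ≈ -1.0385e+8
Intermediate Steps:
T = 81/7 (T = ((1/14)*(-9))*(-18) = -9/14*(-18) = 81/7 ≈ 11.571)
s = -103845994 (s = 7 + (23874 - 12037)*(-19601 + 10828) = 7 + 11837*(-8773) = 7 - 103846001 = -103845994)
T + s = 81/7 - 103845994 = -726921877/7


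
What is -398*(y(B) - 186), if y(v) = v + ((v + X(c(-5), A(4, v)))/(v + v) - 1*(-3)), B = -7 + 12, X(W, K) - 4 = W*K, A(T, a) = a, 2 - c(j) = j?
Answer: 345464/5 ≈ 69093.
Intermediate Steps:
c(j) = 2 - j
X(W, K) = 4 + K*W (X(W, K) = 4 + W*K = 4 + K*W)
B = 5
y(v) = 3 + v + (4 + 8*v)/(2*v) (y(v) = v + ((v + (4 + v*(2 - 1*(-5))))/(v + v) - 1*(-3)) = v + ((v + (4 + v*(2 + 5)))/((2*v)) + 3) = v + ((v + (4 + v*7))*(1/(2*v)) + 3) = v + ((v + (4 + 7*v))*(1/(2*v)) + 3) = v + ((4 + 8*v)*(1/(2*v)) + 3) = v + ((4 + 8*v)/(2*v) + 3) = v + (3 + (4 + 8*v)/(2*v)) = 3 + v + (4 + 8*v)/(2*v))
-398*(y(B) - 186) = -398*((7 + 5 + 2/5) - 186) = -398*((7 + 5 + 2*(⅕)) - 186) = -398*((7 + 5 + ⅖) - 186) = -398*(62/5 - 186) = -398*(-868/5) = 345464/5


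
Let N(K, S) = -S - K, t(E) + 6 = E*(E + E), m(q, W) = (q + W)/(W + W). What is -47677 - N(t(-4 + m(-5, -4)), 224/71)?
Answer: -108291049/2272 ≈ -47663.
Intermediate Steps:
m(q, W) = (W + q)/(2*W) (m(q, W) = (W + q)/((2*W)) = (W + q)*(1/(2*W)) = (W + q)/(2*W))
t(E) = -6 + 2*E**2 (t(E) = -6 + E*(E + E) = -6 + E*(2*E) = -6 + 2*E**2)
N(K, S) = -K - S
-47677 - N(t(-4 + m(-5, -4)), 224/71) = -47677 - (-(-6 + 2*(-4 + (1/2)*(-4 - 5)/(-4))**2) - 224/71) = -47677 - (-(-6 + 2*(-4 + (1/2)*(-1/4)*(-9))**2) - 224/71) = -47677 - (-(-6 + 2*(-4 + 9/8)**2) - 1*224/71) = -47677 - (-(-6 + 2*(-23/8)**2) - 224/71) = -47677 - (-(-6 + 2*(529/64)) - 224/71) = -47677 - (-(-6 + 529/32) - 224/71) = -47677 - (-1*337/32 - 224/71) = -47677 - (-337/32 - 224/71) = -47677 - 1*(-31095/2272) = -47677 + 31095/2272 = -108291049/2272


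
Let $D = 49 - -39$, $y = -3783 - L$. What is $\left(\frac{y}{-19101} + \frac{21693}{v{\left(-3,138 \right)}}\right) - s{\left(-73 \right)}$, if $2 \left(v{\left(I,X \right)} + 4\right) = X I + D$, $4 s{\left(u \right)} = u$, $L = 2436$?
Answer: $- \frac{473472463}{4253156} \approx -111.32$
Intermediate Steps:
$y = -6219$ ($y = -3783 - 2436 = -6219$)
$D = 88$ ($D = 49 + 39 = 88$)
$s{\left(u \right)} = \frac{u}{4}$
$v{\left(I,X \right)} = 40 + \frac{I X}{2}$ ($v{\left(I,X \right)} = -4 + \frac{X I + 88}{2} = -4 + \frac{I X + 88}{2} = -4 + \frac{88 + I X}{2} = -4 + \left(44 + \frac{I X}{2}\right) = 40 + \frac{I X}{2}$)
$\left(\frac{y}{-19101} + \frac{21693}{v{\left(-3,138 \right)}}\right) - s{\left(-73 \right)} = \left(- \frac{6219}{-19101} + \frac{21693}{40 + \frac{1}{2} \left(-3\right) 138}\right) - \frac{1}{4} \left(-73\right) = \left(\left(-6219\right) \left(- \frac{1}{19101}\right) + \frac{21693}{40 - 207}\right) - - \frac{73}{4} = \left(\frac{2073}{6367} + \frac{21693}{-167}\right) + \frac{73}{4} = \left(\frac{2073}{6367} + 21693 \left(- \frac{1}{167}\right)\right) + \frac{73}{4} = \left(\frac{2073}{6367} - \frac{21693}{167}\right) + \frac{73}{4} = - \frac{137773140}{1063289} + \frac{73}{4} = - \frac{473472463}{4253156}$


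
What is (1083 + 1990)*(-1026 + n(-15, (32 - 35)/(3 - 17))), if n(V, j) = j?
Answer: -6304479/2 ≈ -3.1522e+6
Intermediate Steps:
(1083 + 1990)*(-1026 + n(-15, (32 - 35)/(3 - 17))) = (1083 + 1990)*(-1026 + (32 - 35)/(3 - 17)) = 3073*(-1026 - 3/(-14)) = 3073*(-1026 - 3*(-1/14)) = 3073*(-1026 + 3/14) = 3073*(-14361/14) = -6304479/2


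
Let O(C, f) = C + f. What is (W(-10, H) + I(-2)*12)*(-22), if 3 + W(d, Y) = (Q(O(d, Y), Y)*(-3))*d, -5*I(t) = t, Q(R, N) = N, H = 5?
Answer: -16698/5 ≈ -3339.6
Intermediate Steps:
I(t) = -t/5
W(d, Y) = -3 - 3*Y*d (W(d, Y) = -3 + (Y*(-3))*d = -3 + (-3*Y)*d = -3 - 3*Y*d)
(W(-10, H) + I(-2)*12)*(-22) = ((-3 - 3*5*(-10)) - 1/5*(-2)*12)*(-22) = ((-3 + 150) + (2/5)*12)*(-22) = (147 + 24/5)*(-22) = (759/5)*(-22) = -16698/5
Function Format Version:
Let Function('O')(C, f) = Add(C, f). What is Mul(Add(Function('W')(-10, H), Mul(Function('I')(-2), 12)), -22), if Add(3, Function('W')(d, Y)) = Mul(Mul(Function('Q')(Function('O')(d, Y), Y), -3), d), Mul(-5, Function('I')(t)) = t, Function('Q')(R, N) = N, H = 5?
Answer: Rational(-16698, 5) ≈ -3339.6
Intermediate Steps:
Function('I')(t) = Mul(Rational(-1, 5), t)
Function('W')(d, Y) = Add(-3, Mul(-3, Y, d)) (Function('W')(d, Y) = Add(-3, Mul(Mul(Y, -3), d)) = Add(-3, Mul(Mul(-3, Y), d)) = Add(-3, Mul(-3, Y, d)))
Mul(Add(Function('W')(-10, H), Mul(Function('I')(-2), 12)), -22) = Mul(Add(Add(-3, Mul(-3, 5, -10)), Mul(Mul(Rational(-1, 5), -2), 12)), -22) = Mul(Add(Add(-3, 150), Mul(Rational(2, 5), 12)), -22) = Mul(Add(147, Rational(24, 5)), -22) = Mul(Rational(759, 5), -22) = Rational(-16698, 5)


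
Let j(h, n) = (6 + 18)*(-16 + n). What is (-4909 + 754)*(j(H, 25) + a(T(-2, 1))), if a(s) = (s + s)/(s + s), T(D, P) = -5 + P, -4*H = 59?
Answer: -901635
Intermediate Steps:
H = -59/4 (H = -¼*59 = -59/4 ≈ -14.750)
j(h, n) = -384 + 24*n (j(h, n) = 24*(-16 + n) = -384 + 24*n)
a(s) = 1 (a(s) = (2*s)/((2*s)) = (2*s)*(1/(2*s)) = 1)
(-4909 + 754)*(j(H, 25) + a(T(-2, 1))) = (-4909 + 754)*((-384 + 24*25) + 1) = -4155*((-384 + 600) + 1) = -4155*(216 + 1) = -4155*217 = -901635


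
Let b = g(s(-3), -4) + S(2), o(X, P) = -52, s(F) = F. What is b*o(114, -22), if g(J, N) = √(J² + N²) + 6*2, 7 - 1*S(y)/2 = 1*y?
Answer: -1404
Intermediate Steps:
S(y) = 14 - 2*y
g(J, N) = 12 + √(J² + N²) (g(J, N) = √(J² + N²) + 12 = 12 + √(J² + N²))
b = 27 (b = (12 + √((-3)² + (-4)²)) + (14 - 2*2) = (12 + √(9 + 16)) + (14 - 4) = (12 + √25) + 10 = (12 + 5) + 10 = 17 + 10 = 27)
b*o(114, -22) = 27*(-52) = -1404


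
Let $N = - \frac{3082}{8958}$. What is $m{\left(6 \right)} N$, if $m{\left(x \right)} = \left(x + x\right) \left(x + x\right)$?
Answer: $- \frac{73968}{1493} \approx -49.543$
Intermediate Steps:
$N = - \frac{1541}{4479}$ ($N = \left(-3082\right) \frac{1}{8958} = - \frac{1541}{4479} \approx -0.34405$)
$m{\left(x \right)} = 4 x^{2}$ ($m{\left(x \right)} = 2 x 2 x = 4 x^{2}$)
$m{\left(6 \right)} N = 4 \cdot 6^{2} \left(- \frac{1541}{4479}\right) = 4 \cdot 36 \left(- \frac{1541}{4479}\right) = 144 \left(- \frac{1541}{4479}\right) = - \frac{73968}{1493}$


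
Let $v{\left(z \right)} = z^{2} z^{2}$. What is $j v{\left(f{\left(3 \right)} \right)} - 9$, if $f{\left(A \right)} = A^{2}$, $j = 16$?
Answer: $104967$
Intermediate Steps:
$v{\left(z \right)} = z^{4}$
$j v{\left(f{\left(3 \right)} \right)} - 9 = 16 \left(3^{2}\right)^{4} - 9 = 16 \cdot 9^{4} - 9 = 16 \cdot 6561 - 9 = 104976 - 9 = 104967$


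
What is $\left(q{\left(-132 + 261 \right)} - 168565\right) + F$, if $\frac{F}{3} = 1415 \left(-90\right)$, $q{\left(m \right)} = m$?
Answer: $-550486$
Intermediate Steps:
$F = -382050$ ($F = 3 \cdot 1415 \left(-90\right) = 3 \left(-127350\right) = -382050$)
$\left(q{\left(-132 + 261 \right)} - 168565\right) + F = \left(\left(-132 + 261\right) - 168565\right) - 382050 = \left(129 - 168565\right) - 382050 = -168436 - 382050 = -550486$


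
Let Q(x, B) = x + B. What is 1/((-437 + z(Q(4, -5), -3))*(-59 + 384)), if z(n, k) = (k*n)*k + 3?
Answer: -1/143975 ≈ -6.9457e-6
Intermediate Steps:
Q(x, B) = B + x
z(n, k) = 3 + n*k² (z(n, k) = n*k² + 3 = 3 + n*k²)
1/((-437 + z(Q(4, -5), -3))*(-59 + 384)) = 1/((-437 + (3 + (-5 + 4)*(-3)²))*(-59 + 384)) = 1/((-437 + (3 - 1*9))*325) = 1/((-437 + (3 - 9))*325) = 1/((-437 - 6)*325) = 1/(-443*325) = 1/(-143975) = -1/143975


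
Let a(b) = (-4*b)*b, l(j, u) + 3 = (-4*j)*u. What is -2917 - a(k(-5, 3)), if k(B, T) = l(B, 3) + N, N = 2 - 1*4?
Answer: 9183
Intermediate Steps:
N = -2 (N = 2 - 4 = -2)
l(j, u) = -3 - 4*j*u (l(j, u) = -3 + (-4*j)*u = -3 - 4*j*u)
k(B, T) = -5 - 12*B (k(B, T) = (-3 - 4*B*3) - 2 = (-3 - 12*B) - 2 = -5 - 12*B)
a(b) = -4*b²
-2917 - a(k(-5, 3)) = -2917 - (-4)*(-5 - 12*(-5))² = -2917 - (-4)*(-5 + 60)² = -2917 - (-4)*55² = -2917 - (-4)*3025 = -2917 - 1*(-12100) = -2917 + 12100 = 9183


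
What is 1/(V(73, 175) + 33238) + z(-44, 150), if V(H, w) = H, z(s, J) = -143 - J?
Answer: -9760122/33311 ≈ -293.00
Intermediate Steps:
1/(V(73, 175) + 33238) + z(-44, 150) = 1/(73 + 33238) + (-143 - 1*150) = 1/33311 + (-143 - 150) = 1/33311 - 293 = -9760122/33311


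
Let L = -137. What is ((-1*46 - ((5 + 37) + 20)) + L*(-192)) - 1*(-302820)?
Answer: 329016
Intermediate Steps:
((-1*46 - ((5 + 37) + 20)) + L*(-192)) - 1*(-302820) = ((-1*46 - ((5 + 37) + 20)) - 137*(-192)) - 1*(-302820) = ((-46 - (42 + 20)) + 26304) + 302820 = ((-46 - 1*62) + 26304) + 302820 = ((-46 - 62) + 26304) + 302820 = (-108 + 26304) + 302820 = 26196 + 302820 = 329016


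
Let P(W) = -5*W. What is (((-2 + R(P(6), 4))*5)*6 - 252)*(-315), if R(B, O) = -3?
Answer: 126630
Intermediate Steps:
(((-2 + R(P(6), 4))*5)*6 - 252)*(-315) = (((-2 - 3)*5)*6 - 252)*(-315) = (-5*5*6 - 252)*(-315) = (-25*6 - 252)*(-315) = (-150 - 252)*(-315) = -402*(-315) = 126630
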